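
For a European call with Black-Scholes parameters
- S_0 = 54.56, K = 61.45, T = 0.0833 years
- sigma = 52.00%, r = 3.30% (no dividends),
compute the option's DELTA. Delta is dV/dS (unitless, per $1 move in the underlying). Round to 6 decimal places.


Answer: Delta = 0.242265

Derivation:
d1 = -0.6990340628; d2 = -0.8491151076
phi(d1) = 0.3124649914; exp(-qT) = 1.0000000000; exp(-rT) = 0.9972548748
N(d1) = 0.2422653719
Delta = exp(-qT) * N(d1) = 1.0000000000 * 0.2422653719 = 0.242265


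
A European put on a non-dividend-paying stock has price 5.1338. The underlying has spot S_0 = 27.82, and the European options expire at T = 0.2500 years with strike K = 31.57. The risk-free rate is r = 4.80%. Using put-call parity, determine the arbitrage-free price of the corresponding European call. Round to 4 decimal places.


Answer: Call price = 1.7604

Derivation:
Put-call parity: C - P = S_0 * exp(-qT) - K * exp(-rT).
S_0 * exp(-qT) = 27.8200 * 1.00000000 = 27.82000000
K * exp(-rT) = 31.5700 * 0.98807171 = 31.19342398
C = P + S*exp(-qT) - K*exp(-rT)
C = 5.1338 + 27.82000000 - 31.19342398 = 1.7604


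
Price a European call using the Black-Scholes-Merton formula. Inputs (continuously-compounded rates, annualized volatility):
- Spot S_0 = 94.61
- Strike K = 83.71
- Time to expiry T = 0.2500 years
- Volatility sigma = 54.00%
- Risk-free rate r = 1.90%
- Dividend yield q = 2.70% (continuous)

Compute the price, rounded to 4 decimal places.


d1 = (ln(S/K) + (r - q + 0.5*sigma^2) * T) / (sigma * sqrt(T)) = 0.58094346
d2 = d1 - sigma * sqrt(T) = 0.31094346
exp(-rT) = 0.99526126; exp(-qT) = 0.99327273
C = S_0 * exp(-qT) * N(d1) - K * exp(-rT) * N(d2)
N(d1) = 0.71936072; N(d2) = 0.62207820
C = 94.6100 * 0.99327273 * 0.71936072 - 83.7100 * 0.99526126 * 0.62207820 = 15.7735

Answer: Price = 15.7735


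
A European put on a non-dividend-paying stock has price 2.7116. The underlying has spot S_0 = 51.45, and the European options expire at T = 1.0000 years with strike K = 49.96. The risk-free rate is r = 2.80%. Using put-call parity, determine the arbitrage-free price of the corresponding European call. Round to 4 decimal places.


Answer: Call price = 5.5811

Derivation:
Put-call parity: C - P = S_0 * exp(-qT) - K * exp(-rT).
S_0 * exp(-qT) = 51.4500 * 1.00000000 = 51.45000000
K * exp(-rT) = 49.9600 * 0.97238837 = 48.58052281
C = P + S*exp(-qT) - K*exp(-rT)
C = 2.7116 + 51.45000000 - 48.58052281 = 5.5811


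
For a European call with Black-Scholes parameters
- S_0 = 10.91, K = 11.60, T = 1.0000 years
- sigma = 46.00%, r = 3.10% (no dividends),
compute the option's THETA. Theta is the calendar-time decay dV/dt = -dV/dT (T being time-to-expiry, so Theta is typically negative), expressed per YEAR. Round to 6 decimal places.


d1 = 0.1640754385; d2 = -0.2959245615
phi(d1) = 0.3936083467; exp(-qT) = 1.0000000000; exp(-rT) = 0.9694755731
Theta = -S*exp(-qT)*phi(d1)*sigma/(2*sqrt(T)) - r*K*exp(-rT)*N(d2) + q*S*exp(-qT)*N(d1)
N(d1) = 0.5651641215; N(d2) = 0.3836438467; sqrt(T) = 1.0000000000
Term 1 = -10.9100 * 1.0000000000 * 0.3936083467 * 0.4600 / (2 * 1.0000000000) = -0.9876814244
Term 2 = -0.0310 * 11.6000 * 0.9694755731 * 0.3836438467 = -0.1337472284
Term 3 = 0 (no dividend yield, q = 0)
Theta = -0.9876814244 + (-0.1337472284) + (0.0000000000) = -1.121429

Answer: Theta = -1.121429


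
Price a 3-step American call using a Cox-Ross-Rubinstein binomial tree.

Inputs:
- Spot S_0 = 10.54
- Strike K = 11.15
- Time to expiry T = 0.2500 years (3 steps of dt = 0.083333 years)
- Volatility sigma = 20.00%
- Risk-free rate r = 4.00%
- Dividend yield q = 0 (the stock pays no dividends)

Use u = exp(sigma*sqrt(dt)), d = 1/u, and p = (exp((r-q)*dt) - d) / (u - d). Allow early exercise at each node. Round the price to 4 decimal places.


dt = T/N = 0.083333
u = exp(sigma*sqrt(dt)) = 1.059434; d = 1/u = 0.943900
p = (exp((r-q)*dt) - d) / (u - d) = 0.514470
Discount per step: exp(-r*dt) = 0.996672
Stock lattice S(k, i) with i counting down-moves:
  k=0: S(0,0) = 10.5400
  k=1: S(1,0) = 11.1664; S(1,1) = 9.9487
  k=2: S(2,0) = 11.8301; S(2,1) = 10.5400; S(2,2) = 9.3906
  k=3: S(3,0) = 12.5332; S(3,1) = 11.1664; S(3,2) = 9.9487; S(3,3) = 8.8638
Terminal payoffs V(N, i) = max(S_T - K, 0):
  V(3,0) = 1.383219; V(3,1) = 0.016437; V(3,2) = 0.000000; V(3,3) = 0.000000
Backward induction: V(k, i) = exp(-r*dt) * [p * V(k+1, i) + (1-p) * V(k+1, i+1)]; then take max(V_cont, immediate exercise) for American.
  V(2,0) = exp(-r*dt) * [p*1.383219 + (1-p)*0.016437] = 0.717210; exercise = 0.680106; V(2,0) = max -> 0.717210
  V(2,1) = exp(-r*dt) * [p*0.016437 + (1-p)*0.000000] = 0.008428; exercise = 0.000000; V(2,1) = max -> 0.008428
  V(2,2) = exp(-r*dt) * [p*0.000000 + (1-p)*0.000000] = 0.000000; exercise = 0.000000; V(2,2) = max -> 0.000000
  V(1,0) = exp(-r*dt) * [p*0.717210 + (1-p)*0.008428] = 0.371834; exercise = 0.016437; V(1,0) = max -> 0.371834
  V(1,1) = exp(-r*dt) * [p*0.008428 + (1-p)*0.000000] = 0.004322; exercise = 0.000000; V(1,1) = max -> 0.004322
  V(0,0) = exp(-r*dt) * [p*0.371834 + (1-p)*0.004322] = 0.192752; exercise = 0.000000; V(0,0) = max -> 0.192752

Answer: Price = V(0,0) = 0.1928


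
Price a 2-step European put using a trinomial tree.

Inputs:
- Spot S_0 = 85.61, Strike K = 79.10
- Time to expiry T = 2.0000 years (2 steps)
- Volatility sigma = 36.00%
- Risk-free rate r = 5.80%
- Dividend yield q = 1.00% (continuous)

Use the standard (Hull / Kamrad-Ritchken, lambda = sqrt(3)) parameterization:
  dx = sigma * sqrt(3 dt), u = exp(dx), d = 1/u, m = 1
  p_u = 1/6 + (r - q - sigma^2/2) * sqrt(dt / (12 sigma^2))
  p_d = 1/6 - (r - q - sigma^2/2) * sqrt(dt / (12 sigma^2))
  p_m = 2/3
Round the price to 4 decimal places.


dt = T/N = 1.000000; dx = sigma*sqrt(3*dt) = 0.623538
u = exp(dx) = 1.865517; d = 1/u = 0.536044
p_u = 0.153195, p_m = 0.666667, p_d = 0.180138
Discount per step: exp(-r*dt) = 0.943650
Stock lattice S(k, j) with j the centered position index:
  k=0: S(0,+0) = 85.6100
  k=1: S(1,-1) = 45.8908; S(1,+0) = 85.6100; S(1,+1) = 159.7069
  k=2: S(2,-2) = 24.5995; S(2,-1) = 45.8908; S(2,+0) = 85.6100; S(2,+1) = 159.7069; S(2,+2) = 297.9360
Terminal payoffs V(N, j) = max(K - S_T, 0):
  V(2,-2) = 54.500515; V(2,-1) = 33.209239; V(2,+0) = 0.000000; V(2,+1) = 0.000000; V(2,+2) = 0.000000
Backward induction: V(k, j) = exp(-r*dt) * [p_u * V(k+1, j+1) + p_m * V(k+1, j) + p_d * V(k+1, j-1)]
  V(1,-1) = exp(-r*dt) * [p_u*0.000000 + p_m*33.209239 + p_d*54.500515] = 30.156331
  V(1,+0) = exp(-r*dt) * [p_u*0.000000 + p_m*0.000000 + p_d*33.209239] = 5.645151
  V(1,+1) = exp(-r*dt) * [p_u*0.000000 + p_m*0.000000 + p_d*0.000000] = 0.000000
  V(0,+0) = exp(-r*dt) * [p_u*0.000000 + p_m*5.645151 + p_d*30.156331] = 8.677560

Answer: Price = V(0,0) = 8.6776


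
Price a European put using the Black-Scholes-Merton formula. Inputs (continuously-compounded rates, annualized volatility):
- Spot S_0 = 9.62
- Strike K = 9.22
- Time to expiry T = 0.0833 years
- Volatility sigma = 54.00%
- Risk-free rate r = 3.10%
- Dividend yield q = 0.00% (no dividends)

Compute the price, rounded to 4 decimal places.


d1 = (ln(S/K) + (r - q + 0.5*sigma^2) * T) / (sigma * sqrt(T)) = 0.36699020
d2 = d1 - sigma * sqrt(T) = 0.21113680
exp(-rT) = 0.99742103; exp(-qT) = 1.00000000
P = K * exp(-rT) * N(-d2) - S_0 * exp(-qT) * N(-d1)
N(-d1) = 0.35681317; N(-d2) = 0.41639026
P = 9.2200 * 0.99742103 * 0.41639026 - 9.6200 * 1.00000000 * 0.35681317 = 0.3967

Answer: Price = 0.3967


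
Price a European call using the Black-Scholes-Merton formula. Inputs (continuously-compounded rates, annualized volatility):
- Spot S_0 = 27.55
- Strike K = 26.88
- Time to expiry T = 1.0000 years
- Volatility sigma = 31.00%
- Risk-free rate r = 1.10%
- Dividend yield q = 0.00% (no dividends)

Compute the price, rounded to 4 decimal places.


Answer: Price = 3.8380

Derivation:
d1 = (ln(S/K) + (r - q + 0.5*sigma^2) * T) / (sigma * sqrt(T)) = 0.26990329
d2 = d1 - sigma * sqrt(T) = -0.04009671
exp(-rT) = 0.98906028; exp(-qT) = 1.00000000
C = S_0 * exp(-qT) * N(d1) - K * exp(-rT) * N(d2)
N(d1) = 0.60638267; N(d2) = 0.48400801
C = 27.5500 * 1.00000000 * 0.60638267 - 26.8800 * 0.98906028 * 0.48400801 = 3.8380


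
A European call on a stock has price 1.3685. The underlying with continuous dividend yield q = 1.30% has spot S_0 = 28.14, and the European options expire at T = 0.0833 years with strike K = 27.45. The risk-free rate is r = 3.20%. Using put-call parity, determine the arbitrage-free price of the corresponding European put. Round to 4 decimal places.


Answer: Put price = 0.6359

Derivation:
Put-call parity: C - P = S_0 * exp(-qT) - K * exp(-rT).
S_0 * exp(-qT) = 28.1400 * 0.99891769 = 28.10954369
K * exp(-rT) = 27.4500 * 0.99733795 = 27.37692672
P = C - S*exp(-qT) + K*exp(-rT)
P = 1.3685 - 28.10954369 + 27.37692672 = 0.6359


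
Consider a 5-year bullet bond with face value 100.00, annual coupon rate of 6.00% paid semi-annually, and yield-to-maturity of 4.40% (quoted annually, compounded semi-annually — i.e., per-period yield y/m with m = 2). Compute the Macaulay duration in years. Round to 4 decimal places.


Answer: Macaulay duration = 4.4175 years

Derivation:
Coupon per period c = face * coupon_rate / m = 3.000000
Periods per year m = 2; per-period yield y/m = 0.022000
Number of cashflows N = 10
Cashflows (t years, CF_t, discount factor 1/(1+y/m)^(m*t), PV):
  t = 0.5000: CF_t = 3.000000, DF = 0.978474, PV = 2.935421
  t = 1.0000: CF_t = 3.000000, DF = 0.957411, PV = 2.872232
  t = 1.5000: CF_t = 3.000000, DF = 0.936801, PV = 2.810403
  t = 2.0000: CF_t = 3.000000, DF = 0.916635, PV = 2.749905
  t = 2.5000: CF_t = 3.000000, DF = 0.896903, PV = 2.690709
  t = 3.0000: CF_t = 3.000000, DF = 0.877596, PV = 2.632788
  t = 3.5000: CF_t = 3.000000, DF = 0.858704, PV = 2.576113
  t = 4.0000: CF_t = 3.000000, DF = 0.840220, PV = 2.520659
  t = 4.5000: CF_t = 3.000000, DF = 0.822133, PV = 2.466398
  t = 5.0000: CF_t = 103.000000, DF = 0.804435, PV = 82.856821
Price P = sum_t PV_t = 107.111449
Macaulay numerator sum_t t * PV_t:
  t * PV_t at t = 0.5000: 1.467710
  t * PV_t at t = 1.0000: 2.872232
  t * PV_t at t = 1.5000: 4.215604
  t * PV_t at t = 2.0000: 5.499810
  t * PV_t at t = 2.5000: 6.726773
  t * PV_t at t = 3.0000: 7.898364
  t * PV_t at t = 3.5000: 9.016397
  t * PV_t at t = 4.0000: 10.082636
  t * PV_t at t = 4.5000: 11.098792
  t * PV_t at t = 5.0000: 414.284105
Macaulay duration D = (sum_t t * PV_t) / P = 473.162423 / 107.111449 = 4.417478


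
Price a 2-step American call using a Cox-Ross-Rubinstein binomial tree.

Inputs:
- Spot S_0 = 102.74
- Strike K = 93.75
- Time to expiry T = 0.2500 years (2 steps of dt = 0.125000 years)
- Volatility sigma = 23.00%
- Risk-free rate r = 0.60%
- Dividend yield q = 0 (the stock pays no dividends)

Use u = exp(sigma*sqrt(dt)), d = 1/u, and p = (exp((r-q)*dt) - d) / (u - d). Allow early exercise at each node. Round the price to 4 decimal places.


Answer: Price = V(0,0) = 10.8383

Derivation:
dt = T/N = 0.125000
u = exp(sigma*sqrt(dt)) = 1.084715; d = 1/u = 0.921901
p = (exp((r-q)*dt) - d) / (u - d) = 0.484290
Discount per step: exp(-r*dt) = 0.999250
Stock lattice S(k, i) with i counting down-moves:
  k=0: S(0,0) = 102.7400
  k=1: S(1,0) = 111.4436; S(1,1) = 94.7161
  k=2: S(2,0) = 120.8846; S(2,1) = 102.7400; S(2,2) = 87.3189
Terminal payoffs V(N, i) = max(S_T - K, 0):
  V(2,0) = 27.134565; V(2,1) = 8.990000; V(2,2) = 0.000000
Backward induction: V(k, i) = exp(-r*dt) * [p * V(k+1, i) + (1-p) * V(k+1, i+1)]; then take max(V_cont, immediate exercise) for American.
  V(1,0) = exp(-r*dt) * [p*27.134565 + (1-p)*8.990000] = 17.763905; exercise = 17.693619; V(1,0) = max -> 17.763905
  V(1,1) = exp(-r*dt) * [p*8.990000 + (1-p)*0.000000] = 4.350504; exercise = 0.966124; V(1,1) = max -> 4.350504
  V(0,0) = exp(-r*dt) * [p*17.763905 + (1-p)*4.350504] = 10.838349; exercise = 8.990000; V(0,0) = max -> 10.838349


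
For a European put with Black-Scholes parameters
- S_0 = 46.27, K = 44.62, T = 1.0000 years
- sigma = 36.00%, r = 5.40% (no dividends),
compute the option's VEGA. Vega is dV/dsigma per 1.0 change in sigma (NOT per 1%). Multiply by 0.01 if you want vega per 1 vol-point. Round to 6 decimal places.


d1 = 0.4308655942; d2 = 0.0708655942
phi(d1) = 0.3635781132; exp(-qT) = 1.0000000000; exp(-rT) = 0.9474321065
Vega = S * exp(-qT) * phi(d1) * sqrt(T) = 46.2700 * 1.0000000000 * 0.3635781132 * 1.0000000000 = 16.822759

Answer: Vega = 16.822759


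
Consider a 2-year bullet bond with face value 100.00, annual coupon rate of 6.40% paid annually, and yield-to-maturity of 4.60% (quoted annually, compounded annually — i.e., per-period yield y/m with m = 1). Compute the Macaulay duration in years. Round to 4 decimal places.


Coupon per period c = face * coupon_rate / m = 6.400000
Periods per year m = 1; per-period yield y/m = 0.046000
Number of cashflows N = 2
Cashflows (t years, CF_t, discount factor 1/(1+y/m)^(m*t), PV):
  t = 1.0000: CF_t = 6.400000, DF = 0.956023, PV = 6.118547
  t = 2.0000: CF_t = 106.400000, DF = 0.913980, PV = 97.247458
Price P = sum_t PV_t = 103.366005
Macaulay numerator sum_t t * PV_t:
  t * PV_t at t = 1.0000: 6.118547
  t * PV_t at t = 2.0000: 194.494916
Macaulay duration D = (sum_t t * PV_t) / P = 200.613463 / 103.366005 = 1.940807

Answer: Macaulay duration = 1.9408 years


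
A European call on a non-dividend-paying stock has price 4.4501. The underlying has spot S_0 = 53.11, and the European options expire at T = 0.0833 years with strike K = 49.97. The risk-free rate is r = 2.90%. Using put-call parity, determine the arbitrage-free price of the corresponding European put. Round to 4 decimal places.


Answer: Put price = 1.1895

Derivation:
Put-call parity: C - P = S_0 * exp(-qT) - K * exp(-rT).
S_0 * exp(-qT) = 53.1100 * 1.00000000 = 53.11000000
K * exp(-rT) = 49.9700 * 0.99758722 = 49.84943316
P = C - S*exp(-qT) + K*exp(-rT)
P = 4.4501 - 53.11000000 + 49.84943316 = 1.1895


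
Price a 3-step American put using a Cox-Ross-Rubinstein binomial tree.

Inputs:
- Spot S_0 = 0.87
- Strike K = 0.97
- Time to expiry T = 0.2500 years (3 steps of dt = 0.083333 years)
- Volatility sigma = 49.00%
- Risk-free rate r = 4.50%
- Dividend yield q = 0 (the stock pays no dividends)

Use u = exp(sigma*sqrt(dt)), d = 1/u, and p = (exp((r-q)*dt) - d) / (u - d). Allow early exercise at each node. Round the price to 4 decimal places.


Answer: Price = V(0,0) = 0.1404

Derivation:
dt = T/N = 0.083333
u = exp(sigma*sqrt(dt)) = 1.151944; d = 1/u = 0.868098
p = (exp((r-q)*dt) - d) / (u - d) = 0.477932
Discount per step: exp(-r*dt) = 0.996257
Stock lattice S(k, i) with i counting down-moves:
  k=0: S(0,0) = 0.8700
  k=1: S(1,0) = 1.0022; S(1,1) = 0.7552
  k=2: S(2,0) = 1.1545; S(2,1) = 0.8700; S(2,2) = 0.6556
  k=3: S(3,0) = 1.3299; S(3,1) = 1.0022; S(3,2) = 0.7552; S(3,3) = 0.5691
Terminal payoffs V(N, i) = max(K - S_T, 0):
  V(3,0) = 0.000000; V(3,1) = 0.000000; V(3,2) = 0.214755; V(3,3) = 0.400852
Backward induction: V(k, i) = exp(-r*dt) * [p * V(k+1, i) + (1-p) * V(k+1, i+1)]; then take max(V_cont, immediate exercise) for American.
  V(2,0) = exp(-r*dt) * [p*0.000000 + (1-p)*0.000000] = 0.000000; exercise = 0.000000; V(2,0) = max -> 0.000000
  V(2,1) = exp(-r*dt) * [p*0.000000 + (1-p)*0.214755] = 0.111697; exercise = 0.100000; V(2,1) = max -> 0.111697
  V(2,2) = exp(-r*dt) * [p*0.214755 + (1-p)*0.400852] = 0.310743; exercise = 0.314373; V(2,2) = max -> 0.314373
  V(1,0) = exp(-r*dt) * [p*0.000000 + (1-p)*0.111697] = 0.058095; exercise = 0.000000; V(1,0) = max -> 0.058095
  V(1,1) = exp(-r*dt) * [p*0.111697 + (1-p)*0.314373] = 0.216694; exercise = 0.214755; V(1,1) = max -> 0.216694
  V(0,0) = exp(-r*dt) * [p*0.058095 + (1-p)*0.216694] = 0.140367; exercise = 0.100000; V(0,0) = max -> 0.140367


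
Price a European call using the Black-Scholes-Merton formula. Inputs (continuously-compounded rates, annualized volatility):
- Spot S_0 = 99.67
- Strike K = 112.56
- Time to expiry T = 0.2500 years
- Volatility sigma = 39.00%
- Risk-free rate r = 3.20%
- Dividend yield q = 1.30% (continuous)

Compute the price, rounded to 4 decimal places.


d1 = (ln(S/K) + (r - q + 0.5*sigma^2) * T) / (sigma * sqrt(T)) = -0.50184197
d2 = d1 - sigma * sqrt(T) = -0.69684197
exp(-rT) = 0.99203191; exp(-qT) = 0.99675528
C = S_0 * exp(-qT) * N(d1) - K * exp(-rT) * N(d2)
N(d1) = 0.30788934; N(d2) = 0.24295085
C = 99.6700 * 0.99675528 * 0.30788934 - 112.5600 * 0.99203191 * 0.24295085 = 3.4591

Answer: Price = 3.4591


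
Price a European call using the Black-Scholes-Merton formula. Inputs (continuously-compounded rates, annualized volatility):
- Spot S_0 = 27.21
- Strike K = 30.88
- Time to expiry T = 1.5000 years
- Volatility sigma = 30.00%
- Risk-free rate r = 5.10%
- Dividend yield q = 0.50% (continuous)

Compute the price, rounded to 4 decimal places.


Answer: Price = 3.3025

Derivation:
d1 = (ln(S/K) + (r - q + 0.5*sigma^2) * T) / (sigma * sqrt(T)) = 0.02715076
d2 = d1 - sigma * sqrt(T) = -0.34027270
exp(-rT) = 0.92635291; exp(-qT) = 0.99252805
C = S_0 * exp(-qT) * N(d1) - K * exp(-rT) * N(d2)
N(d1) = 0.51083026; N(d2) = 0.36682559
C = 27.2100 * 0.99252805 * 0.51083026 - 30.8800 * 0.92635291 * 0.36682559 = 3.3025


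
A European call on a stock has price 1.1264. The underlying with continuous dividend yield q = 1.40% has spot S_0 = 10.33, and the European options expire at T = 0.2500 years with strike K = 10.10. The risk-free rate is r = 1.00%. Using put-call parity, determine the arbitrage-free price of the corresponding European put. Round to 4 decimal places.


Answer: Put price = 0.9073

Derivation:
Put-call parity: C - P = S_0 * exp(-qT) - K * exp(-rT).
S_0 * exp(-qT) = 10.3300 * 0.99650612 = 10.29390820
K * exp(-rT) = 10.1000 * 0.99750312 = 10.07478154
P = C - S*exp(-qT) + K*exp(-rT)
P = 1.1264 - 10.29390820 + 10.07478154 = 0.9073


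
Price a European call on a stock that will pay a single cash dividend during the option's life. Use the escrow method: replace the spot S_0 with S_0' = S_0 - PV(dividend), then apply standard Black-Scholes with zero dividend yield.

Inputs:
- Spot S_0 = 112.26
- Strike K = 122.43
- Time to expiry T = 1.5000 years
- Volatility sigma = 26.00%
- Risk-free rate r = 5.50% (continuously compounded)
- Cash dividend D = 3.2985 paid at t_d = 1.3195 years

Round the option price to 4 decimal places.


PV(D) = D * exp(-r * t_d) = 3.2985 * 0.92999832 = 3.06759946
S_0' = S_0 - PV(D) = 112.2600 - 3.06759946 = 109.19240054
d1 = (ln(S_0'/K) + (r + sigma^2/2)*T) / (sigma*sqrt(T)) = 0.05895115
d2 = d1 - sigma*sqrt(T) = -0.25948252
exp(-rT) = 0.92081144
N(d1) = 0.52350449; N(d2) = 0.39763148
C = S_0' * N(d1) - K * exp(-rT) * N(d2) = 109.19240054 * 0.52350449 - 122.4300 * 0.92081144 * 0.39763148 = 12.3357

Answer: Price = 12.3357


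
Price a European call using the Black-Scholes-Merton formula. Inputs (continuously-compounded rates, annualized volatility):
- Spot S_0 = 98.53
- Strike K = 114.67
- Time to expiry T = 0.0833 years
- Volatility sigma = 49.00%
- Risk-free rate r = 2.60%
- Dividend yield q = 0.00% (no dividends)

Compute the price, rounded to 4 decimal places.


d1 = (ln(S/K) + (r - q + 0.5*sigma^2) * T) / (sigma * sqrt(T)) = -0.98662787
d2 = d1 - sigma * sqrt(T) = -1.12805039
exp(-rT) = 0.99783654; exp(-qT) = 1.00000000
C = S_0 * exp(-qT) * N(d1) - K * exp(-rT) * N(d2)
N(d1) = 0.16191255; N(d2) = 0.12964932
C = 98.5300 * 1.00000000 * 0.16191255 - 114.6700 * 0.99783654 * 0.12964932 = 1.1185

Answer: Price = 1.1185


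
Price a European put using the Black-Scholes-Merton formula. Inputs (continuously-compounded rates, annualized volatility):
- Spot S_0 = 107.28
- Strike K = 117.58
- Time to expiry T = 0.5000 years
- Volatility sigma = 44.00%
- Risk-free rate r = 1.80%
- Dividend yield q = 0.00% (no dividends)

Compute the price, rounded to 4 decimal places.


Answer: Price = 18.9384

Derivation:
d1 = (ln(S/K) + (r - q + 0.5*sigma^2) * T) / (sigma * sqrt(T)) = -0.11016953
d2 = d1 - sigma * sqrt(T) = -0.42129652
exp(-rT) = 0.99104038; exp(-qT) = 1.00000000
P = K * exp(-rT) * N(-d2) - S_0 * exp(-qT) * N(-d1)
N(-d1) = 0.54386254; N(-d2) = 0.66323071
P = 117.5800 * 0.99104038 * 0.66323071 - 107.2800 * 1.00000000 * 0.54386254 = 18.9384


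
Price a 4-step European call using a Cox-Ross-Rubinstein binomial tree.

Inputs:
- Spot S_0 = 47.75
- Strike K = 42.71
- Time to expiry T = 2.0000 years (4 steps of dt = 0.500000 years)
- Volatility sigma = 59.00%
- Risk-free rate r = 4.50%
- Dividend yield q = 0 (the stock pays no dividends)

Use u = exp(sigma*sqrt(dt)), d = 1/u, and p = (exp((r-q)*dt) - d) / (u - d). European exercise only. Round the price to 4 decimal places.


dt = T/N = 0.500000
u = exp(sigma*sqrt(dt)) = 1.517695; d = 1/u = 0.658894
p = (exp((r-q)*dt) - d) / (u - d) = 0.423685
Discount per step: exp(-r*dt) = 0.977751
Stock lattice S(k, i) with i counting down-moves:
  k=0: S(0,0) = 47.7500
  k=1: S(1,0) = 72.4700; S(1,1) = 31.4622
  k=2: S(2,0) = 109.9873; S(2,1) = 47.7500; S(2,2) = 20.7302
  k=3: S(3,0) = 166.9272; S(3,1) = 72.4700; S(3,2) = 31.4622; S(3,3) = 13.6590
  k=4: S(4,0) = 253.3447; S(4,1) = 109.9873; S(4,2) = 47.7500; S(4,3) = 20.7302; S(4,4) = 8.9998
Terminal payoffs V(N, i) = max(S_T - K, 0):
  V(4,0) = 210.634715; V(4,1) = 67.277318; V(4,2) = 5.040000; V(4,3) = 0.000000; V(4,4) = 0.000000
Backward induction: V(k, i) = exp(-r*dt) * [p * V(k+1, i) + (1-p) * V(k+1, i+1)].
  V(3,0) = exp(-r*dt) * [p*210.634715 + (1-p)*67.277318] = 125.167491
  V(3,1) = exp(-r*dt) * [p*67.277318 + (1-p)*5.040000] = 30.710200
  V(3,2) = exp(-r*dt) * [p*5.040000 + (1-p)*0.000000] = 2.087863
  V(3,3) = exp(-r*dt) * [p*0.000000 + (1-p)*0.000000] = 0.000000
  V(2,0) = exp(-r*dt) * [p*125.167491 + (1-p)*30.710200] = 69.156666
  V(2,1) = exp(-r*dt) * [p*30.710200 + (1-p)*2.087863] = 13.898455
  V(2,2) = exp(-r*dt) * [p*2.087863 + (1-p)*0.000000] = 0.864915
  V(1,0) = exp(-r*dt) * [p*69.156666 + (1-p)*13.898455] = 36.480411
  V(1,1) = exp(-r*dt) * [p*13.898455 + (1-p)*0.864915] = 6.244925
  V(0,0) = exp(-r*dt) * [p*36.480411 + (1-p)*6.244925] = 18.631288

Answer: Price = V(0,0) = 18.6313


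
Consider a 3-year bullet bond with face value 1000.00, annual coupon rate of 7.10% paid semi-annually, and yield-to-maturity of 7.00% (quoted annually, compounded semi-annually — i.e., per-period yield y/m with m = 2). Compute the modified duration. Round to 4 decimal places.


Answer: Modified duration = 2.6616

Derivation:
Coupon per period c = face * coupon_rate / m = 35.500000
Periods per year m = 2; per-period yield y/m = 0.035000
Number of cashflows N = 6
Cashflows (t years, CF_t, discount factor 1/(1+y/m)^(m*t), PV):
  t = 0.5000: CF_t = 35.500000, DF = 0.966184, PV = 34.299517
  t = 1.0000: CF_t = 35.500000, DF = 0.933511, PV = 33.139630
  t = 1.5000: CF_t = 35.500000, DF = 0.901943, PV = 32.018966
  t = 2.0000: CF_t = 35.500000, DF = 0.871442, PV = 30.936199
  t = 2.5000: CF_t = 35.500000, DF = 0.841973, PV = 29.890047
  t = 3.0000: CF_t = 1035.500000, DF = 0.813501, PV = 842.379917
Price P = sum_t PV_t = 1002.664277
First compute Macaulay numerator sum_t t * PV_t:
  t * PV_t at t = 0.5000: 17.149758
  t * PV_t at t = 1.0000: 33.139630
  t * PV_t at t = 1.5000: 48.028449
  t * PV_t at t = 2.0000: 61.872398
  t * PV_t at t = 2.5000: 74.725119
  t * PV_t at t = 3.0000: 2527.139752
Macaulay duration D = 2762.055106 / 1002.664277 = 2.754716
Modified duration = D / (1 + y/m) = 2.754716 / (1 + 0.035000) = 2.661561


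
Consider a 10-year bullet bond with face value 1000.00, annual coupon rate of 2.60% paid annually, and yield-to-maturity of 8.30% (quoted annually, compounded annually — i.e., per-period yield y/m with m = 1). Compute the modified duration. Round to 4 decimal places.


Answer: Modified duration = 7.9188

Derivation:
Coupon per period c = face * coupon_rate / m = 26.000000
Periods per year m = 1; per-period yield y/m = 0.083000
Number of cashflows N = 10
Cashflows (t years, CF_t, discount factor 1/(1+y/m)^(m*t), PV):
  t = 1.0000: CF_t = 26.000000, DF = 0.923361, PV = 24.007387
  t = 2.0000: CF_t = 26.000000, DF = 0.852596, PV = 22.167486
  t = 3.0000: CF_t = 26.000000, DF = 0.787254, PV = 20.468592
  t = 4.0000: CF_t = 26.000000, DF = 0.726919, PV = 18.899901
  t = 5.0000: CF_t = 26.000000, DF = 0.671209, PV = 17.451432
  t = 6.0000: CF_t = 26.000000, DF = 0.619768, PV = 16.113972
  t = 7.0000: CF_t = 26.000000, DF = 0.572270, PV = 14.879014
  t = 8.0000: CF_t = 26.000000, DF = 0.528412, PV = 13.738702
  t = 9.0000: CF_t = 26.000000, DF = 0.487915, PV = 12.685782
  t = 10.0000: CF_t = 1026.000000, DF = 0.450521, PV = 462.234966
Price P = sum_t PV_t = 622.647233
First compute Macaulay numerator sum_t t * PV_t:
  t * PV_t at t = 1.0000: 24.007387
  t * PV_t at t = 2.0000: 44.334971
  t * PV_t at t = 3.0000: 61.405777
  t * PV_t at t = 4.0000: 75.599603
  t * PV_t at t = 5.0000: 87.257159
  t * PV_t at t = 6.0000: 96.683833
  t * PV_t at t = 7.0000: 104.153098
  t * PV_t at t = 8.0000: 109.909614
  t * PV_t at t = 9.0000: 114.172037
  t * PV_t at t = 10.0000: 4622.349657
Macaulay duration D = 5339.873135 / 622.647233 = 8.576081
Modified duration = D / (1 + y/m) = 8.576081 / (1 + 0.083000) = 7.918819


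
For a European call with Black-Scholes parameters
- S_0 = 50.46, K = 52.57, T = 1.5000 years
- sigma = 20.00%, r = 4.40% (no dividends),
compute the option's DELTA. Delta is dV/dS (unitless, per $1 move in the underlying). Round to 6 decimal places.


d1 = 0.2246807873; d2 = -0.0202681870
phi(d1) = 0.3889987062; exp(-qT) = 1.0000000000; exp(-rT) = 0.9361308643
N(d1) = 0.5888861940
Delta = exp(-qT) * N(d1) = 1.0000000000 * 0.5888861940 = 0.588886

Answer: Delta = 0.588886


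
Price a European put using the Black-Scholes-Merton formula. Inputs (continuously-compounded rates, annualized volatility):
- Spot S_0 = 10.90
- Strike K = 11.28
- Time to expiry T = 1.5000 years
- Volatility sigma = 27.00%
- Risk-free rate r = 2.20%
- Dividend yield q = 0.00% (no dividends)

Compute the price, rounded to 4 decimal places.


Answer: Price = 1.4393

Derivation:
d1 = (ln(S/K) + (r - q + 0.5*sigma^2) * T) / (sigma * sqrt(T)) = 0.16150467
d2 = d1 - sigma * sqrt(T) = -0.16917645
exp(-rT) = 0.96753856; exp(-qT) = 1.00000000
P = K * exp(-rT) * N(-d2) - S_0 * exp(-qT) * N(-d1)
N(-d1) = 0.43584797; N(-d2) = 0.56717107
P = 11.2800 * 0.96753856 * 0.56717107 - 10.9000 * 1.00000000 * 0.43584797 = 1.4393


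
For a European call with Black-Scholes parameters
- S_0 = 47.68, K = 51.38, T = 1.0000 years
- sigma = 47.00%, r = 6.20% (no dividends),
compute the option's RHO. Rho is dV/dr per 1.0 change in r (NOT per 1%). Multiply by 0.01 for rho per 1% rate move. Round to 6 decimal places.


d1 = 0.2079000661; d2 = -0.2620999339
phi(d1) = 0.3904131460; exp(-qT) = 1.0000000000; exp(-rT) = 0.9398828868
N(d2) = 0.3966221989
Rho = K*T*exp(-rT)*N(d2) = 51.3800 * 1.0000 * 0.9398828868 * 0.3966221989 = 19.153355

Answer: Rho = 19.153355


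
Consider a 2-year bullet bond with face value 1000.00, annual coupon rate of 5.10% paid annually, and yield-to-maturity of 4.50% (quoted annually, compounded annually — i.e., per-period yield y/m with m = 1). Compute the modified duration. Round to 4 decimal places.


Coupon per period c = face * coupon_rate / m = 51.000000
Periods per year m = 1; per-period yield y/m = 0.045000
Number of cashflows N = 2
Cashflows (t years, CF_t, discount factor 1/(1+y/m)^(m*t), PV):
  t = 1.0000: CF_t = 51.000000, DF = 0.956938, PV = 48.803828
  t = 2.0000: CF_t = 1051.000000, DF = 0.915730, PV = 962.432179
Price P = sum_t PV_t = 1011.236007
First compute Macaulay numerator sum_t t * PV_t:
  t * PV_t at t = 1.0000: 48.803828
  t * PV_t at t = 2.0000: 1924.864358
Macaulay duration D = 1973.668185 / 1011.236007 = 1.951738
Modified duration = D / (1 + y/m) = 1.951738 / (1 + 0.045000) = 1.867692

Answer: Modified duration = 1.8677


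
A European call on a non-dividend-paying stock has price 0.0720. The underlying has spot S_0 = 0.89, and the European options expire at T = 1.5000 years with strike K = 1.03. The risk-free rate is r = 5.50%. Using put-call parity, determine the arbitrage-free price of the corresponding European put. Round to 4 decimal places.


Put-call parity: C - P = S_0 * exp(-qT) - K * exp(-rT).
S_0 * exp(-qT) = 0.8900 * 1.00000000 = 0.89000000
K * exp(-rT) = 1.0300 * 0.92081144 = 0.94843578
P = C - S*exp(-qT) + K*exp(-rT)
P = 0.0720 - 0.89000000 + 0.94843578 = 0.1304

Answer: Put price = 0.1304


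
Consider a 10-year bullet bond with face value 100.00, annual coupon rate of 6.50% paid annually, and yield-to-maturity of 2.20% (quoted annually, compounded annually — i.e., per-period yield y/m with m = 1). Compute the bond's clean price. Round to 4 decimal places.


Coupon per period c = face * coupon_rate / m = 6.500000
Periods per year m = 1; per-period yield y/m = 0.022000
Number of cashflows N = 10
Cashflows (t years, CF_t, discount factor 1/(1+y/m)^(m*t), PV):
  t = 1.0000: CF_t = 6.500000, DF = 0.978474, PV = 6.360078
  t = 2.0000: CF_t = 6.500000, DF = 0.957411, PV = 6.223169
  t = 3.0000: CF_t = 6.500000, DF = 0.936801, PV = 6.089206
  t = 4.0000: CF_t = 6.500000, DF = 0.916635, PV = 5.958127
  t = 5.0000: CF_t = 6.500000, DF = 0.896903, PV = 5.829870
  t = 6.0000: CF_t = 6.500000, DF = 0.877596, PV = 5.704374
  t = 7.0000: CF_t = 6.500000, DF = 0.858704, PV = 5.581579
  t = 8.0000: CF_t = 6.500000, DF = 0.840220, PV = 5.461428
  t = 9.0000: CF_t = 6.500000, DF = 0.822133, PV = 5.343863
  t = 10.0000: CF_t = 106.500000, DF = 0.804435, PV = 85.672344
Price P = sum_t PV_t = 138.224038

Answer: Price = 138.2240


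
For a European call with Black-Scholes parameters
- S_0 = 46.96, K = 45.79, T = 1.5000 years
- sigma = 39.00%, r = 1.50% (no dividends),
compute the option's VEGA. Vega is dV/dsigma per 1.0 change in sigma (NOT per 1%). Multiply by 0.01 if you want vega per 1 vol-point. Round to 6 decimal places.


Answer: Vega = 21.665334

Derivation:
d1 = 0.3387528096; d2 = -0.1388976902
phi(d1) = 0.3766965713; exp(-qT) = 1.0000000000; exp(-rT) = 0.9777512372
Vega = S * exp(-qT) * phi(d1) * sqrt(T) = 46.9600 * 1.0000000000 * 0.3766965713 * 1.2247448714 = 21.665334


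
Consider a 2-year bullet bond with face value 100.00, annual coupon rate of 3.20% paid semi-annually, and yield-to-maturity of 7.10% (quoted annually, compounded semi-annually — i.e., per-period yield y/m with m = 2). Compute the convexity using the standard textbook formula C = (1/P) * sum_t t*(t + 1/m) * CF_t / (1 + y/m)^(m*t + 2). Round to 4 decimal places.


Coupon per period c = face * coupon_rate / m = 1.600000
Periods per year m = 2; per-period yield y/m = 0.035500
Number of cashflows N = 4
Cashflows (t years, CF_t, discount factor 1/(1+y/m)^(m*t), PV):
  t = 0.5000: CF_t = 1.600000, DF = 0.965717, PV = 1.545147
  t = 1.0000: CF_t = 1.600000, DF = 0.932609, PV = 1.492175
  t = 1.5000: CF_t = 1.600000, DF = 0.900637, PV = 1.441019
  t = 2.0000: CF_t = 101.600000, DF = 0.869760, PV = 88.367648
Price P = sum_t PV_t = 92.845989
Convexity numerator sum_t t*(t + 1/m) * CF_t / (1+y/m)^(m*t + 2):
  t = 0.5000: term = 0.720509
  t = 1.0000: term = 2.087425
  t = 1.5000: term = 4.031723
  t = 2.0000: term = 412.062500
Convexity = (1/P) * sum = 418.902157 / 92.845989 = 4.511796

Answer: Convexity = 4.5118


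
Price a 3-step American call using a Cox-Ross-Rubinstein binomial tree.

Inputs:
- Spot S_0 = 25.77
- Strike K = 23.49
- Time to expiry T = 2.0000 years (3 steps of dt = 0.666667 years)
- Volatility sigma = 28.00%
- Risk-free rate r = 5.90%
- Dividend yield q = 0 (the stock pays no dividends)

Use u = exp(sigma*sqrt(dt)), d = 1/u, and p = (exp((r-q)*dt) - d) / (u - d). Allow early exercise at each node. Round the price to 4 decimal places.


Answer: Price = V(0,0) = 6.7959

Derivation:
dt = T/N = 0.666667
u = exp(sigma*sqrt(dt)) = 1.256863; d = 1/u = 0.795632
p = (exp((r-q)*dt) - d) / (u - d) = 0.530071
Discount per step: exp(-r*dt) = 0.961430
Stock lattice S(k, i) with i counting down-moves:
  k=0: S(0,0) = 25.7700
  k=1: S(1,0) = 32.3894; S(1,1) = 20.5034
  k=2: S(2,0) = 40.7090; S(2,1) = 25.7700; S(2,2) = 16.3132
  k=3: S(3,0) = 51.1656; S(3,1) = 32.3894; S(3,2) = 20.5034; S(3,3) = 12.9793
Terminal payoffs V(N, i) = max(S_T - K, 0):
  V(3,0) = 27.675637; V(3,1) = 8.899363; V(3,2) = 0.000000; V(3,3) = 0.000000
Backward induction: V(k, i) = exp(-r*dt) * [p * V(k+1, i) + (1-p) * V(k+1, i+1)]; then take max(V_cont, immediate exercise) for American.
  V(2,0) = exp(-r*dt) * [p*27.675637 + (1-p)*8.899363] = 18.125002; exercise = 17.218996; V(2,0) = max -> 18.125002
  V(2,1) = exp(-r*dt) * [p*8.899363 + (1-p)*0.000000] = 4.535351; exercise = 2.280000; V(2,1) = max -> 4.535351
  V(2,2) = exp(-r*dt) * [p*0.000000 + (1-p)*0.000000] = 0.000000; exercise = 0.000000; V(2,2) = max -> 0.000000
  V(1,0) = exp(-r*dt) * [p*18.125002 + (1-p)*4.535351] = 11.286068; exercise = 8.899363; V(1,0) = max -> 11.286068
  V(1,1) = exp(-r*dt) * [p*4.535351 + (1-p)*0.000000] = 2.311334; exercise = 0.000000; V(1,1) = max -> 2.311334
  V(0,0) = exp(-r*dt) * [p*11.286068 + (1-p)*2.311334] = 6.795948; exercise = 2.280000; V(0,0) = max -> 6.795948


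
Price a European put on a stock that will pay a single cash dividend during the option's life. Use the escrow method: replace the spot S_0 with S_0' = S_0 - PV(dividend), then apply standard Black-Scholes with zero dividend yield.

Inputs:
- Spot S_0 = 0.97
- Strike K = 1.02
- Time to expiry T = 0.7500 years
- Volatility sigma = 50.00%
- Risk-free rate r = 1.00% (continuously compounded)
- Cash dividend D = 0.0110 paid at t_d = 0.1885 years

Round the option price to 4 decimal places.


Answer: Price = 0.1969

Derivation:
PV(D) = D * exp(-r * t_d) = 0.0110 * 0.99811678 = 0.01097928
S_0' = S_0 - PV(D) = 0.9700 - 0.01097928 = 0.95902072
d1 = (ln(S_0'/K) + (r + sigma^2/2)*T) / (sigma*sqrt(T)) = 0.09146330
d2 = d1 - sigma*sqrt(T) = -0.34154940
exp(-rT) = 0.99252805
N(-d1) = 0.46356223; N(-d2) = 0.63365499
P = K * exp(-rT) * N(-d2) - S_0' * N(-d1) = 1.0200 * 0.99252805 * 0.63365499 - 0.95902072 * 0.46356223 = 0.1969


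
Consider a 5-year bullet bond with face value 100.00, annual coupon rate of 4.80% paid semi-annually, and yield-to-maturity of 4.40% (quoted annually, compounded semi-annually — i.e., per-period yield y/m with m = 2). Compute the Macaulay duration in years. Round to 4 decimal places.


Coupon per period c = face * coupon_rate / m = 2.400000
Periods per year m = 2; per-period yield y/m = 0.022000
Number of cashflows N = 10
Cashflows (t years, CF_t, discount factor 1/(1+y/m)^(m*t), PV):
  t = 0.5000: CF_t = 2.400000, DF = 0.978474, PV = 2.348337
  t = 1.0000: CF_t = 2.400000, DF = 0.957411, PV = 2.297785
  t = 1.5000: CF_t = 2.400000, DF = 0.936801, PV = 2.248322
  t = 2.0000: CF_t = 2.400000, DF = 0.916635, PV = 2.199924
  t = 2.5000: CF_t = 2.400000, DF = 0.896903, PV = 2.152567
  t = 3.0000: CF_t = 2.400000, DF = 0.877596, PV = 2.106230
  t = 3.5000: CF_t = 2.400000, DF = 0.858704, PV = 2.060891
  t = 4.0000: CF_t = 2.400000, DF = 0.840220, PV = 2.016527
  t = 4.5000: CF_t = 2.400000, DF = 0.822133, PV = 1.973119
  t = 5.0000: CF_t = 102.400000, DF = 0.804435, PV = 82.374160
Price P = sum_t PV_t = 101.777862
Macaulay numerator sum_t t * PV_t:
  t * PV_t at t = 0.5000: 1.174168
  t * PV_t at t = 1.0000: 2.297785
  t * PV_t at t = 1.5000: 3.372483
  t * PV_t at t = 2.0000: 4.399848
  t * PV_t at t = 2.5000: 5.381419
  t * PV_t at t = 3.0000: 6.318691
  t * PV_t at t = 3.5000: 7.213118
  t * PV_t at t = 4.0000: 8.066109
  t * PV_t at t = 4.5000: 8.879033
  t * PV_t at t = 5.0000: 411.870800
Macaulay duration D = (sum_t t * PV_t) / P = 458.973454 / 101.777862 = 4.509561

Answer: Macaulay duration = 4.5096 years


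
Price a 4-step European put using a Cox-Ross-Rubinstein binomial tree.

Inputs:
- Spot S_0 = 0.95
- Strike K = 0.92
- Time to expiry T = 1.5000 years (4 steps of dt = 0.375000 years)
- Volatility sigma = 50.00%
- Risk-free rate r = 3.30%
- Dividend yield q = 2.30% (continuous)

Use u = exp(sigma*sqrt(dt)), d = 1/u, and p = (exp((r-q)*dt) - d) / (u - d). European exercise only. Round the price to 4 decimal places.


dt = T/N = 0.375000
u = exp(sigma*sqrt(dt)) = 1.358235; d = 1/u = 0.736250
p = (exp((r-q)*dt) - d) / (u - d) = 0.430086
Discount per step: exp(-r*dt) = 0.987701
Stock lattice S(k, i) with i counting down-moves:
  k=0: S(0,0) = 0.9500
  k=1: S(1,0) = 1.2903; S(1,1) = 0.6994
  k=2: S(2,0) = 1.7526; S(2,1) = 0.9500; S(2,2) = 0.5150
  k=3: S(3,0) = 2.3804; S(3,1) = 1.2903; S(3,2) = 0.6994; S(3,3) = 0.3791
  k=4: S(4,0) = 3.2331; S(4,1) = 1.7526; S(4,2) = 0.9500; S(4,3) = 0.5150; S(4,4) = 0.2791
Terminal payoffs V(N, i) = max(K - S_T, 0):
  V(4,0) = 0.000000; V(4,1) = 0.000000; V(4,2) = 0.000000; V(4,3) = 0.405040; V(4,4) = 0.640859
Backward induction: V(k, i) = exp(-r*dt) * [p * V(k+1, i) + (1-p) * V(k+1, i+1)].
  V(3,0) = exp(-r*dt) * [p*0.000000 + (1-p)*0.000000] = 0.000000
  V(3,1) = exp(-r*dt) * [p*0.000000 + (1-p)*0.000000] = 0.000000
  V(3,2) = exp(-r*dt) * [p*0.000000 + (1-p)*0.405040] = 0.227999
  V(3,3) = exp(-r*dt) * [p*0.405040 + (1-p)*0.640859] = 0.532802
  V(2,0) = exp(-r*dt) * [p*0.000000 + (1-p)*0.000000] = 0.000000
  V(2,1) = exp(-r*dt) * [p*0.000000 + (1-p)*0.227999] = 0.128342
  V(2,2) = exp(-r*dt) * [p*0.227999 + (1-p)*0.532802] = 0.396770
  V(1,0) = exp(-r*dt) * [p*0.000000 + (1-p)*0.128342] = 0.072244
  V(1,1) = exp(-r*dt) * [p*0.128342 + (1-p)*0.396770] = 0.277863
  V(0,0) = exp(-r*dt) * [p*0.072244 + (1-p)*0.277863] = 0.187099

Answer: Price = V(0,0) = 0.1871


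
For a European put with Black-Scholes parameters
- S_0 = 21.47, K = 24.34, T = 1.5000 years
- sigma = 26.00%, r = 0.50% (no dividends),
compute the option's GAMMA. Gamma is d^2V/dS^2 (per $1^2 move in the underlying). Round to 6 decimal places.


d1 = -0.2112354400; d2 = -0.5296691066
phi(d1) = 0.3901403477; exp(-qT) = 1.0000000000; exp(-rT) = 0.9925280548
Gamma = exp(-qT) * phi(d1) / (S * sigma * sqrt(T)) = 1.0000000000 * 0.3901403477 / (21.4700 * 0.2600 * 1.2247448714) = 0.057065

Answer: Gamma = 0.057065


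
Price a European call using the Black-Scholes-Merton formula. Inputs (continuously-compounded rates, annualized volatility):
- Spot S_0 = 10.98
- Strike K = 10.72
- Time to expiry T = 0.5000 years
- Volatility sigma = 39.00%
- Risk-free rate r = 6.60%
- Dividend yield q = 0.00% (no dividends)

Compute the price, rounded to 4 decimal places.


Answer: Price = 1.4995

Derivation:
d1 = (ln(S/K) + (r - q + 0.5*sigma^2) * T) / (sigma * sqrt(T)) = 0.34444905
d2 = d1 - sigma * sqrt(T) = 0.06867740
exp(-rT) = 0.96753856; exp(-qT) = 1.00000000
C = S_0 * exp(-qT) * N(d1) - K * exp(-rT) * N(d2)
N(d1) = 0.63474570; N(d2) = 0.52737680
C = 10.9800 * 1.00000000 * 0.63474570 - 10.7200 * 0.96753856 * 0.52737680 = 1.4995


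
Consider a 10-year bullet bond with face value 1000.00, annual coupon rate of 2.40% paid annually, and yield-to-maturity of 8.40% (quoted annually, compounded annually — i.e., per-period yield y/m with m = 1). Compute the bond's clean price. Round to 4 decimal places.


Answer: Price = 604.5589

Derivation:
Coupon per period c = face * coupon_rate / m = 24.000000
Periods per year m = 1; per-period yield y/m = 0.084000
Number of cashflows N = 10
Cashflows (t years, CF_t, discount factor 1/(1+y/m)^(m*t), PV):
  t = 1.0000: CF_t = 24.000000, DF = 0.922509, PV = 22.140221
  t = 2.0000: CF_t = 24.000000, DF = 0.851023, PV = 20.424558
  t = 3.0000: CF_t = 24.000000, DF = 0.785077, PV = 18.841844
  t = 4.0000: CF_t = 24.000000, DF = 0.724241, PV = 17.381775
  t = 5.0000: CF_t = 24.000000, DF = 0.668119, PV = 16.034847
  t = 6.0000: CF_t = 24.000000, DF = 0.616346, PV = 14.792295
  t = 7.0000: CF_t = 24.000000, DF = 0.568585, PV = 13.646028
  t = 8.0000: CF_t = 24.000000, DF = 0.524524, PV = 12.588587
  t = 9.0000: CF_t = 24.000000, DF = 0.483879, PV = 11.613088
  t = 10.0000: CF_t = 1024.000000, DF = 0.446383, PV = 457.095699
Price P = sum_t PV_t = 604.558942


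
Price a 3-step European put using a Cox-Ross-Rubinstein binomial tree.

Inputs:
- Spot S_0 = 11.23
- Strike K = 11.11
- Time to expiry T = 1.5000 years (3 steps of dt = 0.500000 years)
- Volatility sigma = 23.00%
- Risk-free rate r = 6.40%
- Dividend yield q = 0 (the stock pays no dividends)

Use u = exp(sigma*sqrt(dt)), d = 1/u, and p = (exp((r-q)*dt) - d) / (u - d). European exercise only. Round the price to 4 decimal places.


dt = T/N = 0.500000
u = exp(sigma*sqrt(dt)) = 1.176607; d = 1/u = 0.849902
p = (exp((r-q)*dt) - d) / (u - d) = 0.558962
Discount per step: exp(-r*dt) = 0.968507
Stock lattice S(k, i) with i counting down-moves:
  k=0: S(0,0) = 11.2300
  k=1: S(1,0) = 13.2133; S(1,1) = 9.5444
  k=2: S(2,0) = 15.5468; S(2,1) = 11.2300; S(2,2) = 8.1118
  k=3: S(3,0) = 18.2925; S(3,1) = 13.2133; S(3,2) = 9.5444; S(3,3) = 6.8942
Terminal payoffs V(N, i) = max(K - S_T, 0):
  V(3,0) = 0.000000; V(3,1) = 0.000000; V(3,2) = 1.565604; V(3,3) = 4.215768
Backward induction: V(k, i) = exp(-r*dt) * [p * V(k+1, i) + (1-p) * V(k+1, i+1)].
  V(2,0) = exp(-r*dt) * [p*0.000000 + (1-p)*0.000000] = 0.000000
  V(2,1) = exp(-r*dt) * [p*0.000000 + (1-p)*1.565604] = 0.668744
  V(2,2) = exp(-r*dt) * [p*1.565604 + (1-p)*4.215768] = 2.648309
  V(1,0) = exp(-r*dt) * [p*0.000000 + (1-p)*0.668744] = 0.285653
  V(1,1) = exp(-r*dt) * [p*0.668744 + (1-p)*2.648309] = 1.493250
  V(0,0) = exp(-r*dt) * [p*0.285653 + (1-p)*1.493250] = 0.792479

Answer: Price = V(0,0) = 0.7925
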